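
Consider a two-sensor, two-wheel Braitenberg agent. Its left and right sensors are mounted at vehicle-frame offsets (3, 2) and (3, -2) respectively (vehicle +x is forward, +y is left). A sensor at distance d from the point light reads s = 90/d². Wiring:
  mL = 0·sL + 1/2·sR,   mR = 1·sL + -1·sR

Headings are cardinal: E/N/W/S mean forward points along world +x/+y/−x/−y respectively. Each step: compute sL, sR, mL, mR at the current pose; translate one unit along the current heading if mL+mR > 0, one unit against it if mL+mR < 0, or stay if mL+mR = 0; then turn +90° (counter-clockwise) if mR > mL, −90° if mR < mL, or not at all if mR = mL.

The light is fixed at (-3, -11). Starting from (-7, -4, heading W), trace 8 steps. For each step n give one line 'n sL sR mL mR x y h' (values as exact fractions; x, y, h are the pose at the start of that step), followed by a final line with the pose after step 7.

n=0: pose=(-7,-4,W); sL=45/37, sR=9/13; mL=9/26, mR=252/481; mL+mR=837/962 → advance +1; mR−mL=171/962 → turn +1·90°
n=1: pose=(-8,-4,S); sL=18/5, sR=18/13; mL=9/13, mR=144/65; mL+mR=189/65 → advance +1; mR−mL=99/65 → turn +1·90°
n=2: pose=(-8,-5,E); sL=45/34, sR=9/2; mL=9/4, mR=-54/17; mL+mR=-63/68 → advance -1; mR−mL=-369/68 → turn -1·90°
n=3: pose=(-9,-5,S); sL=18/5, sR=90/73; mL=45/73, mR=864/365; mL+mR=1089/365 → advance +1; mR−mL=639/365 → turn +1·90°
n=4: pose=(-9,-6,E); sL=45/29, sR=5; mL=5/2, mR=-100/29; mL+mR=-55/58 → advance -1; mR−mL=-345/58 → turn -1·90°
n=5: pose=(-10,-6,S); sL=90/29, sR=18/17; mL=9/17, mR=1008/493; mL+mR=1269/493 → advance +1; mR−mL=747/493 → turn +1·90°
n=6: pose=(-10,-7,E); sL=45/26, sR=9/2; mL=9/4, mR=-36/13; mL+mR=-27/52 → advance -1; mR−mL=-261/52 → turn -1·90°
n=7: pose=(-11,-7,S); sL=90/37, sR=90/101; mL=45/101, mR=5760/3737; mL+mR=7425/3737 → advance +1; mR−mL=4095/3737 → turn +1·90°

0 45/37 9/13 9/26 252/481 -7 -4 W
1 18/5 18/13 9/13 144/65 -8 -4 S
2 45/34 9/2 9/4 -54/17 -8 -5 E
3 18/5 90/73 45/73 864/365 -9 -5 S
4 45/29 5 5/2 -100/29 -9 -6 E
5 90/29 18/17 9/17 1008/493 -10 -6 S
6 45/26 9/2 9/4 -36/13 -10 -7 E
7 90/37 90/101 45/101 5760/3737 -11 -7 S
final -11 -8 E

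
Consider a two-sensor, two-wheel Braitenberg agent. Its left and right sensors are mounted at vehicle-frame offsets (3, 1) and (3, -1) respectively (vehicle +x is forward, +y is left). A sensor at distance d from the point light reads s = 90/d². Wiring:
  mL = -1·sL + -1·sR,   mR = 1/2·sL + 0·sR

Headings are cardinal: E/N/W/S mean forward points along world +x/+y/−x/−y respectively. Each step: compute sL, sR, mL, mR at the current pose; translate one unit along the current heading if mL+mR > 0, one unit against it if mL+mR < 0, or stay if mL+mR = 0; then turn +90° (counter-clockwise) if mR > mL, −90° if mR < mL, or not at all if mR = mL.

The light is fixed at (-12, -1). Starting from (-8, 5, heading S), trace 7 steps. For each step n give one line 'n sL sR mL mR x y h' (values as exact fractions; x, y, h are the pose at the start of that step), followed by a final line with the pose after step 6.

0 45/17 5 -130/17 45/34 -8 5 S
1 90/113 18/17 -3564/1921 45/113 -8 6 E
2 45/52 45/58 -2475/1508 45/104 -9 6 N
3 18/5 90/49 -1332/245 9/5 -9 5 W
4 45/17 5 -130/17 45/34 -8 5 S
5 90/113 18/17 -3564/1921 45/113 -8 6 E
6 45/52 45/58 -2475/1508 45/104 -9 6 N
final -9 5 W

n=0: pose=(-8,5,S); sL=45/17, sR=5; mL=-130/17, mR=45/34; mL+mR=-215/34 → advance -1; mR−mL=305/34 → turn +1·90°
n=1: pose=(-8,6,E); sL=90/113, sR=18/17; mL=-3564/1921, mR=45/113; mL+mR=-2799/1921 → advance -1; mR−mL=4329/1921 → turn +1·90°
n=2: pose=(-9,6,N); sL=45/52, sR=45/58; mL=-2475/1508, mR=45/104; mL+mR=-3645/3016 → advance -1; mR−mL=6255/3016 → turn +1·90°
n=3: pose=(-9,5,W); sL=18/5, sR=90/49; mL=-1332/245, mR=9/5; mL+mR=-891/245 → advance -1; mR−mL=1773/245 → turn +1·90°
n=4: pose=(-8,5,S); sL=45/17, sR=5; mL=-130/17, mR=45/34; mL+mR=-215/34 → advance -1; mR−mL=305/34 → turn +1·90°
n=5: pose=(-8,6,E); sL=90/113, sR=18/17; mL=-3564/1921, mR=45/113; mL+mR=-2799/1921 → advance -1; mR−mL=4329/1921 → turn +1·90°
n=6: pose=(-9,6,N); sL=45/52, sR=45/58; mL=-2475/1508, mR=45/104; mL+mR=-3645/3016 → advance -1; mR−mL=6255/3016 → turn +1·90°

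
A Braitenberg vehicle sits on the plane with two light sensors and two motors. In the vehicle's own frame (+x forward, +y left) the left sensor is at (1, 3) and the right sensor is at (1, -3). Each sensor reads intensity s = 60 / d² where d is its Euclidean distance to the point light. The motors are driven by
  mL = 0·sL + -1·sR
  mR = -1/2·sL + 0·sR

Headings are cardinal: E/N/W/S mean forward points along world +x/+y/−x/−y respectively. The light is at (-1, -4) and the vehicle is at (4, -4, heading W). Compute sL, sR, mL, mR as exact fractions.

left sensor world pos  = (3, -7); dL² = 25
right sensor world pos = (3, -1); dR² = 25
sL = 60/25 = 12/5
sR = 60/25 = 12/5
mL = 0·sL + -1·sR = -12/5
mR = -1/2·sL + 0·sR = -6/5

12/5 12/5 -12/5 -6/5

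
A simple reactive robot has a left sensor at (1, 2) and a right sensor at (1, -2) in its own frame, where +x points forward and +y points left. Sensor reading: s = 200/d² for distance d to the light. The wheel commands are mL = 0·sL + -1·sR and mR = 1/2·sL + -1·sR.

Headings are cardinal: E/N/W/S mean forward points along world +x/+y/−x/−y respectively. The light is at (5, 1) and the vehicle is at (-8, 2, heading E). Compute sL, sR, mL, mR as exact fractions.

200/153 40/29 -40/29 -3220/4437

left sensor world pos  = (-7, 4); dL² = 153
right sensor world pos = (-7, 0); dR² = 145
sL = 200/153 = 200/153
sR = 200/145 = 40/29
mL = 0·sL + -1·sR = -40/29
mR = 1/2·sL + -1·sR = -3220/4437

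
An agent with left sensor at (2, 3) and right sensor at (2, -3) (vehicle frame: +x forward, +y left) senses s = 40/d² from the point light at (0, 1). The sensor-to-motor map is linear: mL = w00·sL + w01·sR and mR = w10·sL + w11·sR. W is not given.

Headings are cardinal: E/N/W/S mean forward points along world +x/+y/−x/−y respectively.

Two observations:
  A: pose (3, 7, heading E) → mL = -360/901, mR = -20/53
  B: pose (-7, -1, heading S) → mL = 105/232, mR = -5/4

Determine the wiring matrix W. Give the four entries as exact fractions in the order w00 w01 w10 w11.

1/2 -1/2 -1 0

obs A: pose=(3,7,E) → sL=20/53, sR=20/17, mL=-360/901, mR=-20/53
obs B: pose=(-7,-1,S) → sL=5/4, sR=10/29, mL=105/232, mR=-5/4
sensor matrix S = [[20/53, 20/17], [5/4, 10/29]]; det S = -35025/26129
solve [mL_A; mL_B] = S·[w00; w01] and [mR_A; mR_B] = S·[w10; w11]:
  w00 = 1/2, w01 = -1/2, w10 = -1, w11 = 0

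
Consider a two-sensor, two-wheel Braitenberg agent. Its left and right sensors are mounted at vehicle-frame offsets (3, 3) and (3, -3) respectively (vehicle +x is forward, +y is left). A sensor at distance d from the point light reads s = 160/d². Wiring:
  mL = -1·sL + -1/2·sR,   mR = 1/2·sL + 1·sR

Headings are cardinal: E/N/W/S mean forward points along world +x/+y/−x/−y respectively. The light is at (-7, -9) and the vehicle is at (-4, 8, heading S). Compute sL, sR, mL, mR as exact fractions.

20/29 40/49 -1560/1421 1650/1421

left sensor world pos  = (-1, 5); dL² = 232
right sensor world pos = (-7, 5); dR² = 196
sL = 160/232 = 20/29
sR = 160/196 = 40/49
mL = -1·sL + -1/2·sR = -1560/1421
mR = 1/2·sL + 1·sR = 1650/1421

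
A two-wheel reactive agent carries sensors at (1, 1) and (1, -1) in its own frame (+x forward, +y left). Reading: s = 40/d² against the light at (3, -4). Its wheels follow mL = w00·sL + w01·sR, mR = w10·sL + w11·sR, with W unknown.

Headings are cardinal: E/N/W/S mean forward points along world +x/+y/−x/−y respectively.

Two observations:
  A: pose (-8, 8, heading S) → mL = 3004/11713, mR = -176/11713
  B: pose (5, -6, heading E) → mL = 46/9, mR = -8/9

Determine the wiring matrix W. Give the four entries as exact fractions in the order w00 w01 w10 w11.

obs A: pose=(-8,8,S) → sL=40/221, sR=8/53, mL=3004/11713, mR=-176/11713
obs B: pose=(5,-6,E) → sL=4, sR=20/9, mL=46/9, mR=-8/9
sensor matrix S = [[40/221, 8/53], [4, 20/9]]; det S = -21248/105417
solve [mL_A; mL_B] = S·[w00; w01] and [mR_A; mR_B] = S·[w10; w11]:
  w00 = 1, w01 = 1/2, w10 = -1/2, w11 = 1/2

1 1/2 -1/2 1/2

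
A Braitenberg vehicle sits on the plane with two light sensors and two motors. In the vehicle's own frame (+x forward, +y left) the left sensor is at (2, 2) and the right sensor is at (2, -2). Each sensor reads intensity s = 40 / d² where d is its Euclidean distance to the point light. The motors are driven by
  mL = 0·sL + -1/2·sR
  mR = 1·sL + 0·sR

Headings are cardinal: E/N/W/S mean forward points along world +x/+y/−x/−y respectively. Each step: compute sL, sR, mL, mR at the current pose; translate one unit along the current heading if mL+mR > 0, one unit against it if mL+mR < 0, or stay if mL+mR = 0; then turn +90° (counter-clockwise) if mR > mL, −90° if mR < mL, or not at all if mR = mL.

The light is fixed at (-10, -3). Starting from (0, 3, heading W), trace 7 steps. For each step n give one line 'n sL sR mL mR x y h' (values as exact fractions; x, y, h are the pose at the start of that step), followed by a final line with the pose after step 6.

n=0: pose=(0,3,W); sL=1/2, sR=5/16; mL=-5/32, mR=1/2; mL+mR=11/32 → advance +1; mR−mL=21/32 → turn +1·90°
n=1: pose=(-1,3,S); sL=40/137, sR=8/13; mL=-4/13, mR=40/137; mL+mR=-28/1781 → advance -1; mR−mL=1068/1781 → turn +1·90°
n=2: pose=(-1,4,E); sL=20/101, sR=20/73; mL=-10/73, mR=20/101; mL+mR=450/7373 → advance +1; mR−mL=2470/7373 → turn +1·90°
n=3: pose=(0,4,N); sL=8/29, sR=8/45; mL=-4/45, mR=8/29; mL+mR=244/1305 → advance +1; mR−mL=476/1305 → turn +1·90°
n=4: pose=(0,5,W); sL=2/5, sR=10/41; mL=-5/41, mR=2/5; mL+mR=57/205 → advance +1; mR−mL=107/205 → turn +1·90°
n=5: pose=(-1,5,S); sL=40/157, sR=8/17; mL=-4/17, mR=40/157; mL+mR=52/2669 → advance +1; mR−mL=1308/2669 → turn +1·90°
n=6: pose=(-1,4,E); sL=20/101, sR=20/73; mL=-10/73, mR=20/101; mL+mR=450/7373 → advance +1; mR−mL=2470/7373 → turn +1·90°

0 1/2 5/16 -5/32 1/2 0 3 W
1 40/137 8/13 -4/13 40/137 -1 3 S
2 20/101 20/73 -10/73 20/101 -1 4 E
3 8/29 8/45 -4/45 8/29 0 4 N
4 2/5 10/41 -5/41 2/5 0 5 W
5 40/157 8/17 -4/17 40/157 -1 5 S
6 20/101 20/73 -10/73 20/101 -1 4 E
final 0 4 N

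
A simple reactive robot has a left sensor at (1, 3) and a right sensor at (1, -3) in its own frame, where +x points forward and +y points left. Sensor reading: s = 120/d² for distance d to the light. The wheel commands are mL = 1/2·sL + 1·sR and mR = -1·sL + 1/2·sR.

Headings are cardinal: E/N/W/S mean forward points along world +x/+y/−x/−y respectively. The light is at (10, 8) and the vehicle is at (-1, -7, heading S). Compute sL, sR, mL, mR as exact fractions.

3/8 30/113 819/1808 -219/904

left sensor world pos  = (2, -8); dL² = 320
right sensor world pos = (-4, -8); dR² = 452
sL = 120/320 = 3/8
sR = 120/452 = 30/113
mL = 1/2·sL + 1·sR = 819/1808
mR = -1·sL + 1/2·sR = -219/904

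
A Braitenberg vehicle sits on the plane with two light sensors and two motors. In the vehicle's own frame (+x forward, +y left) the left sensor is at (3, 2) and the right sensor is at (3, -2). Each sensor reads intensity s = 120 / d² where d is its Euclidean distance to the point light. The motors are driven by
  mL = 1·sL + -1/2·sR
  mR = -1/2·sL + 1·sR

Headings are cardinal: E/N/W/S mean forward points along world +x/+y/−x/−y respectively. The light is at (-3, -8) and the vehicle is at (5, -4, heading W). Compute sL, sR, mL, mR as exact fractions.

left sensor world pos  = (2, -6); dL² = 29
right sensor world pos = (2, -2); dR² = 61
sL = 120/29 = 120/29
sR = 120/61 = 120/61
mL = 1·sL + -1/2·sR = 5580/1769
mR = -1/2·sL + 1·sR = -180/1769

120/29 120/61 5580/1769 -180/1769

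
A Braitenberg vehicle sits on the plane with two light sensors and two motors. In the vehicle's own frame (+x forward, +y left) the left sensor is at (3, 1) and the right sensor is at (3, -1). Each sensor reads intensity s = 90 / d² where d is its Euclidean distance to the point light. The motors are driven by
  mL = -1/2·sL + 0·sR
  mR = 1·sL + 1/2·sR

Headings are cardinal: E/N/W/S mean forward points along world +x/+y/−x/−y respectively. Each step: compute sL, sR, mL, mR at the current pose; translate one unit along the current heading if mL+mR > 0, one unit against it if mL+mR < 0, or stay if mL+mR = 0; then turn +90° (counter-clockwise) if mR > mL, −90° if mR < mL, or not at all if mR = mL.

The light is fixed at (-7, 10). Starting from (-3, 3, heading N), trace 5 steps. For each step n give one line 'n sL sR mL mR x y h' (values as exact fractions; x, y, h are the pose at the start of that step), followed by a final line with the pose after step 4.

n=0: pose=(-3,3,N); sL=18/5, sR=90/41; mL=-9/5, mR=963/205; mL+mR=594/205 → advance +1; mR−mL=1332/205 → turn +1·90°
n=1: pose=(-3,4,W); sL=9/5, sR=45/13; mL=-9/10, mR=459/130; mL+mR=171/65 → advance +1; mR−mL=288/65 → turn +1·90°
n=2: pose=(-4,4,S); sL=90/97, sR=18/17; mL=-45/97, mR=2403/1649; mL+mR=1638/1649 → advance +1; mR−mL=3168/1649 → turn +1·90°
n=3: pose=(-4,3,E); sL=5/4, sR=9/10; mL=-5/8, mR=17/10; mL+mR=43/40 → advance +1; mR−mL=93/40 → turn +1·90°
n=4: pose=(-3,3,N); sL=18/5, sR=90/41; mL=-9/5, mR=963/205; mL+mR=594/205 → advance +1; mR−mL=1332/205 → turn +1·90°

0 18/5 90/41 -9/5 963/205 -3 3 N
1 9/5 45/13 -9/10 459/130 -3 4 W
2 90/97 18/17 -45/97 2403/1649 -4 4 S
3 5/4 9/10 -5/8 17/10 -4 3 E
4 18/5 90/41 -9/5 963/205 -3 3 N
final -3 4 W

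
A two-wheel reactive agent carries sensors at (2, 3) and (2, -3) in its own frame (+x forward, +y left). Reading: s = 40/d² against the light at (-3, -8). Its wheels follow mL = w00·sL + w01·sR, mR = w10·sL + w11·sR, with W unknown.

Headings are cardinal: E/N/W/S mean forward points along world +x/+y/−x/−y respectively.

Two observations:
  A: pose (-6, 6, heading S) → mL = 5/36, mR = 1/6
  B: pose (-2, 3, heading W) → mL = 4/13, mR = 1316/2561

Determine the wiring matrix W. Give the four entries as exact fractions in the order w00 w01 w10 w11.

1/2 0 1 -1/2

obs A: pose=(-6,6,S) → sL=5/18, sR=2/9, mL=5/36, mR=1/6
obs B: pose=(-2,3,W) → sL=8/13, sR=40/197, mL=4/13, mR=1316/2561
sensor matrix S = [[5/18, 2/9], [8/13, 40/197]]; det S = -1852/23049
solve [mL_A; mL_B] = S·[w00; w01] and [mR_A; mR_B] = S·[w10; w11]:
  w00 = 1/2, w01 = 0, w10 = 1, w11 = -1/2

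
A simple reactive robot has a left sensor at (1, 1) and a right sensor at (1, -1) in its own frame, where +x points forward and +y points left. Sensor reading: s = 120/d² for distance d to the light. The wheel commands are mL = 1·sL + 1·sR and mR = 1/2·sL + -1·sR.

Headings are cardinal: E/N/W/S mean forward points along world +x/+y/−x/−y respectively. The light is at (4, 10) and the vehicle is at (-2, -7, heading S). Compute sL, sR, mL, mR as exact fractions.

left sensor world pos  = (-1, -8); dL² = 349
right sensor world pos = (-3, -8); dR² = 373
sL = 120/349 = 120/349
sR = 120/373 = 120/373
mL = 1·sL + 1·sR = 86640/130177
mR = 1/2·sL + -1·sR = -19500/130177

120/349 120/373 86640/130177 -19500/130177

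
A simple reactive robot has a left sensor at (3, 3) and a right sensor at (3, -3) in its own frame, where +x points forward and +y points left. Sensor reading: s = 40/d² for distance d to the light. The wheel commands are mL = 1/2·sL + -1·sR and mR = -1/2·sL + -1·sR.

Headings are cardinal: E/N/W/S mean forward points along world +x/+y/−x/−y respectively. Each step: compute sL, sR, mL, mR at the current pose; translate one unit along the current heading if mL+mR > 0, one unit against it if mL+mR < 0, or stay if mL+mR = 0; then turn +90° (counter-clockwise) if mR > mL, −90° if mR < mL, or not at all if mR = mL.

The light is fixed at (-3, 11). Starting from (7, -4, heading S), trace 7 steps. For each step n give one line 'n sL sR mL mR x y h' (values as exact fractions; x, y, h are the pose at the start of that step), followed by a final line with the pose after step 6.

n=0: pose=(7,-4,S); sL=40/493, sR=40/373; mL=-12260/183889, mR=-27180/183889; mL+mR=-80/373 → advance -1; mR−mL=-40/493 → turn -1·90°
n=1: pose=(7,-3,W); sL=20/169, sR=4/17; mL=-506/2873, mR=-846/2873; mL+mR=-8/17 → advance -1; mR−mL=-20/169 → turn -1·90°
n=2: pose=(8,-3,N); sL=8/37, sR=40/317; mL=-212/11729, mR=-2748/11729; mL+mR=-80/317 → advance -1; mR−mL=-8/37 → turn -1·90°
n=3: pose=(8,-4,E); sL=2/17, sR=1/13; mL=-4/221, mR=-30/221; mL+mR=-2/13 → advance -1; mR−mL=-2/17 → turn -1·90°
n=4: pose=(7,-4,S); sL=40/493, sR=40/373; mL=-12260/183889, mR=-27180/183889; mL+mR=-80/373 → advance -1; mR−mL=-40/493 → turn -1·90°
n=5: pose=(7,-3,W); sL=20/169, sR=4/17; mL=-506/2873, mR=-846/2873; mL+mR=-8/17 → advance -1; mR−mL=-20/169 → turn -1·90°
n=6: pose=(8,-3,N); sL=8/37, sR=40/317; mL=-212/11729, mR=-2748/11729; mL+mR=-80/317 → advance -1; mR−mL=-8/37 → turn -1·90°

0 40/493 40/373 -12260/183889 -27180/183889 7 -4 S
1 20/169 4/17 -506/2873 -846/2873 7 -3 W
2 8/37 40/317 -212/11729 -2748/11729 8 -3 N
3 2/17 1/13 -4/221 -30/221 8 -4 E
4 40/493 40/373 -12260/183889 -27180/183889 7 -4 S
5 20/169 4/17 -506/2873 -846/2873 7 -3 W
6 8/37 40/317 -212/11729 -2748/11729 8 -3 N
final 8 -4 E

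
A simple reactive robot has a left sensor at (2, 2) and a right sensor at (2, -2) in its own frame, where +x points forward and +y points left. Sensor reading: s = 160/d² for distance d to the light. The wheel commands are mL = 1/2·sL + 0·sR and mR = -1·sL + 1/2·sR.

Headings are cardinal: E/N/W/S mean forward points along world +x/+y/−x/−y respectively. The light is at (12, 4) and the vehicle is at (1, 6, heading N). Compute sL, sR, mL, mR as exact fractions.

32/37 160/97 16/37 -144/3589

left sensor world pos  = (-1, 8); dL² = 185
right sensor world pos = (3, 8); dR² = 97
sL = 160/185 = 32/37
sR = 160/97 = 160/97
mL = 1/2·sL + 0·sR = 16/37
mR = -1·sL + 1/2·sR = -144/3589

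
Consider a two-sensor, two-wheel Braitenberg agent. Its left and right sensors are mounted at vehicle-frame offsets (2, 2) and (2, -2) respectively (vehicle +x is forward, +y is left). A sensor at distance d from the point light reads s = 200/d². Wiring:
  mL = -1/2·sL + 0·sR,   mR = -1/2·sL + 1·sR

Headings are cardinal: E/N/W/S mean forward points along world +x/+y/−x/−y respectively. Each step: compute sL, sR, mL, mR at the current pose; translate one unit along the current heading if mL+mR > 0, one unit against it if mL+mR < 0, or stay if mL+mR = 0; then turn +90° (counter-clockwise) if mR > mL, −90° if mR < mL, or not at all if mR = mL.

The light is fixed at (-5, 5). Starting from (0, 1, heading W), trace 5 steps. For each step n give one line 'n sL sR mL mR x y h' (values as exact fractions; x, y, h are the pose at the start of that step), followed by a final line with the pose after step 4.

n=0: pose=(0,1,W); sL=40/9, sR=200/13; mL=-20/9, mR=1540/117; mL+mR=1280/117 → advance +1; mR−mL=200/13 → turn +1·90°
n=1: pose=(-1,1,S); sL=25/9, sR=5; mL=-25/18, mR=65/18; mL+mR=20/9 → advance +1; mR−mL=5 → turn +1·90°
n=2: pose=(-1,0,E); sL=40/9, sR=40/17; mL=-20/9, mR=20/153; mL+mR=-320/153 → advance -1; mR−mL=40/17 → turn +1·90°
n=3: pose=(-2,0,N); sL=20, sR=100/17; mL=-10, mR=-70/17; mL+mR=-240/17 → advance -1; mR−mL=100/17 → turn +1·90°
n=4: pose=(-2,-1,W); sL=40/13, sR=200/17; mL=-20/13, mR=2260/221; mL+mR=1920/221 → advance +1; mR−mL=200/17 → turn +1·90°

0 40/9 200/13 -20/9 1540/117 0 1 W
1 25/9 5 -25/18 65/18 -1 1 S
2 40/9 40/17 -20/9 20/153 -1 0 E
3 20 100/17 -10 -70/17 -2 0 N
4 40/13 200/17 -20/13 2260/221 -2 -1 W
final -3 -1 S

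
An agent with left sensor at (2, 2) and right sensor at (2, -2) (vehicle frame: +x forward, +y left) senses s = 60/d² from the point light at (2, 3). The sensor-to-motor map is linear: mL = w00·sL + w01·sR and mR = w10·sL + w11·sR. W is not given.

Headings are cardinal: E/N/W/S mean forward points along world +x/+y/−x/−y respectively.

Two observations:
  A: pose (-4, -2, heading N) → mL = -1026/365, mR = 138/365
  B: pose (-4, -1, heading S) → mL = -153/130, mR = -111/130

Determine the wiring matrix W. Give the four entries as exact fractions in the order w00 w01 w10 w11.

-1/2 -1 -1 1/2

obs A: pose=(-4,-2,N) → sL=60/73, sR=12/5, mL=-1026/365, mR=138/365
obs B: pose=(-4,-1,S) → sL=15/13, sR=3/5, mL=-153/130, mR=-111/130
sensor matrix S = [[60/73, 12/5], [15/13, 3/5]]; det S = -2160/949
solve [mL_A; mL_B] = S·[w00; w01] and [mR_A; mR_B] = S·[w10; w11]:
  w00 = -1/2, w01 = -1, w10 = -1, w11 = 1/2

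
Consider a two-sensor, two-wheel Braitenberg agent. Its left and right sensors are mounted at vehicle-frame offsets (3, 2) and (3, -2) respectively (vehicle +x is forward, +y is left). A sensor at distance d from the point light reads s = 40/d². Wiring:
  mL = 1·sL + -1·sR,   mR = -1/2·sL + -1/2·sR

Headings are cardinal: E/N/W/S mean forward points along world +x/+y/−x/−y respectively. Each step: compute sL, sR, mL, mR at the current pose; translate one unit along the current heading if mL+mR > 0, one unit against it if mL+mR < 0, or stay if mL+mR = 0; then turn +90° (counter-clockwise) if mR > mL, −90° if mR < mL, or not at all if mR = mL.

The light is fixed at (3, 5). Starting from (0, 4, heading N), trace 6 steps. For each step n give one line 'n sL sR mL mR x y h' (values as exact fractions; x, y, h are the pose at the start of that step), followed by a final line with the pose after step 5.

0 40/29 8 -192/29 -136/29 0 4 N
1 10/13 10/9 -40/117 -110/117 0 3 W
2 40/17 40 -640/17 -360/17 1 3 N
3 4/5 20/13 -48/65 -76/65 1 2 W
4 40/9 40 -320/9 -200/9 2 2 N
5 10/13 2 -16/13 -18/13 2 1 W
final 3 1 N

n=0: pose=(0,4,N); sL=40/29, sR=8; mL=-192/29, mR=-136/29; mL+mR=-328/29 → advance -1; mR−mL=56/29 → turn +1·90°
n=1: pose=(0,3,W); sL=10/13, sR=10/9; mL=-40/117, mR=-110/117; mL+mR=-50/39 → advance -1; mR−mL=-70/117 → turn -1·90°
n=2: pose=(1,3,N); sL=40/17, sR=40; mL=-640/17, mR=-360/17; mL+mR=-1000/17 → advance -1; mR−mL=280/17 → turn +1·90°
n=3: pose=(1,2,W); sL=4/5, sR=20/13; mL=-48/65, mR=-76/65; mL+mR=-124/65 → advance -1; mR−mL=-28/65 → turn -1·90°
n=4: pose=(2,2,N); sL=40/9, sR=40; mL=-320/9, mR=-200/9; mL+mR=-520/9 → advance -1; mR−mL=40/3 → turn +1·90°
n=5: pose=(2,1,W); sL=10/13, sR=2; mL=-16/13, mR=-18/13; mL+mR=-34/13 → advance -1; mR−mL=-2/13 → turn -1·90°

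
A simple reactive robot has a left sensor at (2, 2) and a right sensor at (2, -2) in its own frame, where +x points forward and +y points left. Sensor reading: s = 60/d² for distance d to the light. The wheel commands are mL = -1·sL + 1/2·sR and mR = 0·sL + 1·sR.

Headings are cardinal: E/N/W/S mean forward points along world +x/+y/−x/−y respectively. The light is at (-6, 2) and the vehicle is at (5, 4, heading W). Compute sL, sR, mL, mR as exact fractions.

20/27 60/97 -1130/2619 60/97

left sensor world pos  = (3, 2); dL² = 81
right sensor world pos = (3, 6); dR² = 97
sL = 60/81 = 20/27
sR = 60/97 = 60/97
mL = -1·sL + 1/2·sR = -1130/2619
mR = 0·sL + 1·sR = 60/97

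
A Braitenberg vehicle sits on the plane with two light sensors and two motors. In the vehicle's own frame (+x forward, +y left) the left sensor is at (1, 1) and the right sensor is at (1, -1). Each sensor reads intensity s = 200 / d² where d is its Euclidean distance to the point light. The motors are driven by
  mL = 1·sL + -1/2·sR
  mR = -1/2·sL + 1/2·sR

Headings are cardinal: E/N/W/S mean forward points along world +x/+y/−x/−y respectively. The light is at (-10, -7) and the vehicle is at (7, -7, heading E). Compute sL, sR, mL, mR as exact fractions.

left sensor world pos  = (8, -6); dL² = 325
right sensor world pos = (8, -8); dR² = 325
sL = 200/325 = 8/13
sR = 200/325 = 8/13
mL = 1·sL + -1/2·sR = 4/13
mR = -1/2·sL + 1/2·sR = 0

8/13 8/13 4/13 0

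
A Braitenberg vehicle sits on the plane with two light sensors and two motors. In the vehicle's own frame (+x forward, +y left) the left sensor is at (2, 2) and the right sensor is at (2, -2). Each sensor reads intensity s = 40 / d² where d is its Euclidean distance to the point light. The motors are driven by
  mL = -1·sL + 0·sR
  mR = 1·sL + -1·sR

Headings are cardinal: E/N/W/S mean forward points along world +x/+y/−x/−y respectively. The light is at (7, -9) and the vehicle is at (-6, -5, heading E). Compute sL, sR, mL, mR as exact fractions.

left sensor world pos  = (-4, -3); dL² = 157
right sensor world pos = (-4, -7); dR² = 125
sL = 40/157 = 40/157
sR = 40/125 = 8/25
mL = -1·sL + 0·sR = -40/157
mR = 1·sL + -1·sR = -256/3925

40/157 8/25 -40/157 -256/3925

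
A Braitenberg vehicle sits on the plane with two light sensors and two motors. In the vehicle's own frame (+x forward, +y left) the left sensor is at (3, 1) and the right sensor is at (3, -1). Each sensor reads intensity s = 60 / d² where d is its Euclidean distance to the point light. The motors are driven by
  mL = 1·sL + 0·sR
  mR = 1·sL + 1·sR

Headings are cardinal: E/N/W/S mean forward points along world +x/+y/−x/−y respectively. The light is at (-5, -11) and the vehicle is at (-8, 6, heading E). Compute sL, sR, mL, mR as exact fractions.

left sensor world pos  = (-5, 7); dL² = 324
right sensor world pos = (-5, 5); dR² = 256
sL = 60/324 = 5/27
sR = 60/256 = 15/64
mL = 1·sL + 0·sR = 5/27
mR = 1·sL + 1·sR = 725/1728

5/27 15/64 5/27 725/1728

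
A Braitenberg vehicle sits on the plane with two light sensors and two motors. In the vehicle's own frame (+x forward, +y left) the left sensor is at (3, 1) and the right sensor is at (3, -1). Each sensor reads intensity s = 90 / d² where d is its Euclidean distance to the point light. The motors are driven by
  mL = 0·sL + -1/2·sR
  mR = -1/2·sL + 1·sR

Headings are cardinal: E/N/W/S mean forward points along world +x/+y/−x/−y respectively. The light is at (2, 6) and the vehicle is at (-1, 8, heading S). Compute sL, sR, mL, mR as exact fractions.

18 90/17 -45/17 -63/17

left sensor world pos  = (0, 5); dL² = 5
right sensor world pos = (-2, 5); dR² = 17
sL = 90/5 = 18
sR = 90/17 = 90/17
mL = 0·sL + -1/2·sR = -45/17
mR = -1/2·sL + 1·sR = -63/17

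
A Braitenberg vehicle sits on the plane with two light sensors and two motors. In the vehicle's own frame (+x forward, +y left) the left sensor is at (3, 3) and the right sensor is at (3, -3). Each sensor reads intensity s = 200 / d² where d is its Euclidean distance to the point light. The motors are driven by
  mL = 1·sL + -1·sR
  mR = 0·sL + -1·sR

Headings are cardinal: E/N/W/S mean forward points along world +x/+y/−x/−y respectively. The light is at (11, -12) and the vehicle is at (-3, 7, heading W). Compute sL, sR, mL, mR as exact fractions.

40/109 200/773 9120/84257 -200/773

left sensor world pos  = (-6, 4); dL² = 545
right sensor world pos = (-6, 10); dR² = 773
sL = 200/545 = 40/109
sR = 200/773 = 200/773
mL = 1·sL + -1·sR = 9120/84257
mR = 0·sL + -1·sR = -200/773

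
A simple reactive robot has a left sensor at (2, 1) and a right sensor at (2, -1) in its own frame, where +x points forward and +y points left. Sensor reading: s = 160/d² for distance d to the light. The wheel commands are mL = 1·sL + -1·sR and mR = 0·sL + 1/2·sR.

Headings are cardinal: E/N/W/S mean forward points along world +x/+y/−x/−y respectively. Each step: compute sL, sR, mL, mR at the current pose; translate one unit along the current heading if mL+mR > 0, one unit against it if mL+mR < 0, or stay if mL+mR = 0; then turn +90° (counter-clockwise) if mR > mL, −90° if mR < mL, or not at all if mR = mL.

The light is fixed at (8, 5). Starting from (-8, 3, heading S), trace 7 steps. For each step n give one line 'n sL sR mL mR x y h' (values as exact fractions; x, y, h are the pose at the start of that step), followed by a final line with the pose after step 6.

n=0: pose=(-8,3,S); sL=160/241, sR=32/61; mL=2048/14701, mR=16/61; mL+mR=5904/14701 → advance +1; mR−mL=1808/14701 → turn +1·90°
n=1: pose=(-8,2,E); sL=4/5, sR=40/53; mL=12/265, mR=20/53; mL+mR=112/265 → advance +1; mR−mL=88/265 → turn +1·90°
n=2: pose=(-7,2,N); sL=160/257, sR=160/197; mL=-9600/50629, mR=80/197; mL+mR=10960/50629 → advance +1; mR−mL=30160/50629 → turn +1·90°
n=3: pose=(-7,3,W); sL=80/149, sR=16/29; mL=-64/4321, mR=8/29; mL+mR=1128/4321 → advance +1; mR−mL=1256/4321 → turn +1·90°
n=4: pose=(-8,3,S); sL=160/241, sR=32/61; mL=2048/14701, mR=16/61; mL+mR=5904/14701 → advance +1; mR−mL=1808/14701 → turn +1·90°
n=5: pose=(-8,2,E); sL=4/5, sR=40/53; mL=12/265, mR=20/53; mL+mR=112/265 → advance +1; mR−mL=88/265 → turn +1·90°
n=6: pose=(-7,2,N); sL=160/257, sR=160/197; mL=-9600/50629, mR=80/197; mL+mR=10960/50629 → advance +1; mR−mL=30160/50629 → turn +1·90°

0 160/241 32/61 2048/14701 16/61 -8 3 S
1 4/5 40/53 12/265 20/53 -8 2 E
2 160/257 160/197 -9600/50629 80/197 -7 2 N
3 80/149 16/29 -64/4321 8/29 -7 3 W
4 160/241 32/61 2048/14701 16/61 -8 3 S
5 4/5 40/53 12/265 20/53 -8 2 E
6 160/257 160/197 -9600/50629 80/197 -7 2 N
final -7 3 W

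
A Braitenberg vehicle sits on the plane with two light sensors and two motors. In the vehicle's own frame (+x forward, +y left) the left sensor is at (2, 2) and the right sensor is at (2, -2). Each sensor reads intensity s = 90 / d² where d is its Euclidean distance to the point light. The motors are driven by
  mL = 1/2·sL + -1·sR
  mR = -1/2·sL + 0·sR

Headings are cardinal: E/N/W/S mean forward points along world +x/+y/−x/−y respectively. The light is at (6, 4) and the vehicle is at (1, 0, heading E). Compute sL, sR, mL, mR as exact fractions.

left sensor world pos  = (3, 2); dL² = 13
right sensor world pos = (3, -2); dR² = 45
sL = 90/13 = 90/13
sR = 90/45 = 2
mL = 1/2·sL + -1·sR = 19/13
mR = -1/2·sL + 0·sR = -45/13

90/13 2 19/13 -45/13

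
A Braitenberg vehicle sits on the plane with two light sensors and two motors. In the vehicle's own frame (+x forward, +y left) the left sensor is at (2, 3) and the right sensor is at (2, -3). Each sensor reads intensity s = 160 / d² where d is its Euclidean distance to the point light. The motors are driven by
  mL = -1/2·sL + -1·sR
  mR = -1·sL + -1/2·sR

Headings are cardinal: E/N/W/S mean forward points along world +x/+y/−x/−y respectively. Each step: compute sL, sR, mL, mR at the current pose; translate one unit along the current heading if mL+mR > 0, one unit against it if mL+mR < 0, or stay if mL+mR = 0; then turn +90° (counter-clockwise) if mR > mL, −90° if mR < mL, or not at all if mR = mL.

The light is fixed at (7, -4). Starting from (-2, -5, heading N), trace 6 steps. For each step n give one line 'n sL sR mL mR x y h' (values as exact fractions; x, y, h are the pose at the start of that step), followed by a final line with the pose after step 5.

0 32/29 160/37 -5232/1073 -3504/1073 -2 -5 N
1 80/73 80/61 -8280/4453 -7800/4453 -2 -6 W
2 160/41 160/137 -17520/5617 -25200/5617 -1 -6 S
3 40/29 20/13 -840/377 -810/377 -1 -5 W
4 32/5 160/109 -2544/545 -3888/545 0 -5 S
5 16/9 16/9 -8/3 -8/3 0 -4 W
final 1 -4 W

n=0: pose=(-2,-5,N); sL=32/29, sR=160/37; mL=-5232/1073, mR=-3504/1073; mL+mR=-8736/1073 → advance -1; mR−mL=1728/1073 → turn +1·90°
n=1: pose=(-2,-6,W); sL=80/73, sR=80/61; mL=-8280/4453, mR=-7800/4453; mL+mR=-16080/4453 → advance -1; mR−mL=480/4453 → turn +1·90°
n=2: pose=(-1,-6,S); sL=160/41, sR=160/137; mL=-17520/5617, mR=-25200/5617; mL+mR=-42720/5617 → advance -1; mR−mL=-7680/5617 → turn -1·90°
n=3: pose=(-1,-5,W); sL=40/29, sR=20/13; mL=-840/377, mR=-810/377; mL+mR=-1650/377 → advance -1; mR−mL=30/377 → turn +1·90°
n=4: pose=(0,-5,S); sL=32/5, sR=160/109; mL=-2544/545, mR=-3888/545; mL+mR=-6432/545 → advance -1; mR−mL=-1344/545 → turn -1·90°
n=5: pose=(0,-4,W); sL=16/9, sR=16/9; mL=-8/3, mR=-8/3; mL+mR=-16/3 → advance -1; mR−mL=0 → turn +0·90°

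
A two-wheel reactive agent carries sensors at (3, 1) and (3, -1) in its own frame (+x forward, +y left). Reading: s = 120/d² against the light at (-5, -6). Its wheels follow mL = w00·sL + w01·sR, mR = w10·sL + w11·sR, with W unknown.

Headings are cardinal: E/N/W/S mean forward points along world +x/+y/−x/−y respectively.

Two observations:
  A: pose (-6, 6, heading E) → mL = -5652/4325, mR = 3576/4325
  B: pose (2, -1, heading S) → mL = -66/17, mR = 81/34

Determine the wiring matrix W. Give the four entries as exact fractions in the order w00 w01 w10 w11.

-1/2 -1 1/2 1/2

obs A: pose=(-6,6,E) → sL=120/173, sR=24/25, mL=-5652/4325, mR=3576/4325
obs B: pose=(2,-1,S) → sL=30/17, sR=3, mL=-66/17, mR=81/34
sensor matrix S = [[120/173, 24/25], [30/17, 3]]; det S = 5688/14705
solve [mL_A; mL_B] = S·[w00; w01] and [mR_A; mR_B] = S·[w10; w11]:
  w00 = -1/2, w01 = -1, w10 = 1/2, w11 = 1/2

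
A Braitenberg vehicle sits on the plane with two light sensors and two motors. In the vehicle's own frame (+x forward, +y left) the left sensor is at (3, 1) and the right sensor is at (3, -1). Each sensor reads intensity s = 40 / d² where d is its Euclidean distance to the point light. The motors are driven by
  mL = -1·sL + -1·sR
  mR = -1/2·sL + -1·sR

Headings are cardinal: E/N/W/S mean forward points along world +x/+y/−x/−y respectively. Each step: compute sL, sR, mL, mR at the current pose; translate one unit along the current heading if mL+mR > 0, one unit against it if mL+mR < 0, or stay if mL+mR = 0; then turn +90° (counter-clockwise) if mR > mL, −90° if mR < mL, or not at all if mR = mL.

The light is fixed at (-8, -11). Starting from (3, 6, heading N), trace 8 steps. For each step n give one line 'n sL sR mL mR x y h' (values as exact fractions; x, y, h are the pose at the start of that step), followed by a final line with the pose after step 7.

0 2/25 5/68 -261/1700 -193/1700 3 6 N
1 40/289 40/353 -25680/102017 -18620/102017 3 5 W
2 20/169 4/29 -1256/4901 -966/4901 4 5 S
3 40/549 40/481 -41200/264069 -31580/264069 4 6 E
4 2/25 5/68 -261/1700 -193/1700 3 6 N
5 40/289 40/353 -25680/102017 -18620/102017 3 5 W
6 20/169 4/29 -1256/4901 -966/4901 4 5 S
7 40/549 40/481 -41200/264069 -31580/264069 4 6 E
final 3 6 N

n=0: pose=(3,6,N); sL=2/25, sR=5/68; mL=-261/1700, mR=-193/1700; mL+mR=-227/850 → advance -1; mR−mL=1/25 → turn +1·90°
n=1: pose=(3,5,W); sL=40/289, sR=40/353; mL=-25680/102017, mR=-18620/102017; mL+mR=-44300/102017 → advance -1; mR−mL=20/289 → turn +1·90°
n=2: pose=(4,5,S); sL=20/169, sR=4/29; mL=-1256/4901, mR=-966/4901; mL+mR=-2222/4901 → advance -1; mR−mL=10/169 → turn +1·90°
n=3: pose=(4,6,E); sL=40/549, sR=40/481; mL=-41200/264069, mR=-31580/264069; mL+mR=-24260/88023 → advance -1; mR−mL=20/549 → turn +1·90°
n=4: pose=(3,6,N); sL=2/25, sR=5/68; mL=-261/1700, mR=-193/1700; mL+mR=-227/850 → advance -1; mR−mL=1/25 → turn +1·90°
n=5: pose=(3,5,W); sL=40/289, sR=40/353; mL=-25680/102017, mR=-18620/102017; mL+mR=-44300/102017 → advance -1; mR−mL=20/289 → turn +1·90°
n=6: pose=(4,5,S); sL=20/169, sR=4/29; mL=-1256/4901, mR=-966/4901; mL+mR=-2222/4901 → advance -1; mR−mL=10/169 → turn +1·90°
n=7: pose=(4,6,E); sL=40/549, sR=40/481; mL=-41200/264069, mR=-31580/264069; mL+mR=-24260/88023 → advance -1; mR−mL=20/549 → turn +1·90°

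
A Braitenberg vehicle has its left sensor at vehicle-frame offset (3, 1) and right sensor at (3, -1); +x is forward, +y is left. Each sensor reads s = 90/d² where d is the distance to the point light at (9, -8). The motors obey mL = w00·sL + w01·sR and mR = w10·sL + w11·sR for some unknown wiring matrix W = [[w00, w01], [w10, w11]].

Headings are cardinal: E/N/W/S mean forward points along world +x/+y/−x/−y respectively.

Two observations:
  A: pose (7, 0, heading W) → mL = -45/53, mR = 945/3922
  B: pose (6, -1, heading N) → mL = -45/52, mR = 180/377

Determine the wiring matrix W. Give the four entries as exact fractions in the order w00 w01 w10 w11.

obs A: pose=(7,0,W) → sL=45/37, sR=45/53, mL=-45/53, mR=945/3922
obs B: pose=(6,-1,N) → sL=45/58, sR=45/52, mL=-45/52, mR=180/377
sensor matrix S = [[45/37, 45/53], [45/58, 45/52]]; det S = 1164375/2957188
solve [mL_A; mL_B] = S·[w00; w01] and [mR_A; mR_B] = S·[w10; w11]:
  w00 = 0, w01 = -1, w10 = -1/2, w11 = 1

0 -1 -1/2 1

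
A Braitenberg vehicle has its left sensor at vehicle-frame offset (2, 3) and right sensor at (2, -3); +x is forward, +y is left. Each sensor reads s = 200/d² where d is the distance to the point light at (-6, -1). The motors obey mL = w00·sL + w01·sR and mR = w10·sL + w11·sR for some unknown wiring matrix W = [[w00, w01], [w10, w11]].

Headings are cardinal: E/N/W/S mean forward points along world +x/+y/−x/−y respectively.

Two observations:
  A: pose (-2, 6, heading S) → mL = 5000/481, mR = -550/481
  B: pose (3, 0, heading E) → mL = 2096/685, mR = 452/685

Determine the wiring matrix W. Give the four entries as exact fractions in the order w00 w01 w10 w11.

obs A: pose=(-2,6,S) → sL=100/37, sR=100/13, mL=5000/481, mR=-550/481
obs B: pose=(3,0,E) → sL=200/137, sR=8/5, mL=2096/685, mR=452/685
sensor matrix S = [[100/37, 100/13], [200/137, 8/5]]; det S = -455040/65897
solve [mL_A; mL_B] = S·[w00; w01] and [mR_A; mR_B] = S·[w10; w11]:
  w00 = 1, w01 = 1, w10 = 1, w11 = -1/2

1 1 1 -1/2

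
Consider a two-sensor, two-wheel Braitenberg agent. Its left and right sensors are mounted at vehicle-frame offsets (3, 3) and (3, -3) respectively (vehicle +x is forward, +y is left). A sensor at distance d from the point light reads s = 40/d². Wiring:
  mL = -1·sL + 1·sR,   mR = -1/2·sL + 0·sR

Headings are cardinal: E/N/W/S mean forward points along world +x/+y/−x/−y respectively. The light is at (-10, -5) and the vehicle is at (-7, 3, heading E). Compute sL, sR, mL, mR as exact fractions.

40/157 40/61 3840/9577 -20/157

left sensor world pos  = (-4, 6); dL² = 157
right sensor world pos = (-4, 0); dR² = 61
sL = 40/157 = 40/157
sR = 40/61 = 40/61
mL = -1·sL + 1·sR = 3840/9577
mR = -1/2·sL + 0·sR = -20/157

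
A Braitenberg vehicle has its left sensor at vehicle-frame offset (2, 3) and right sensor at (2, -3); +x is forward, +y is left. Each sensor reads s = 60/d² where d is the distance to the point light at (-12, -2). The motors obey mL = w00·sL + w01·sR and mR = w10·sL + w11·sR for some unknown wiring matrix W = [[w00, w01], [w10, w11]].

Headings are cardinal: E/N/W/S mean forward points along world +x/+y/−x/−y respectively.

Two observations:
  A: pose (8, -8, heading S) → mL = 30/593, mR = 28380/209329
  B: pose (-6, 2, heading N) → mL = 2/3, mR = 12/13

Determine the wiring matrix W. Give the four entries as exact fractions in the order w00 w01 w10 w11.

1/2 0 1/2 1/2

obs A: pose=(8,-8,S) → sL=60/593, sR=60/353, mL=30/593, mR=28380/209329
obs B: pose=(-6,2,N) → sL=4/3, sR=20/39, mL=2/3, mR=12/13
sensor matrix S = [[60/593, 60/353], [4/3, 20/39]]; det S = -475520/2721277
solve [mL_A; mL_B] = S·[w00; w01] and [mR_A; mR_B] = S·[w10; w11]:
  w00 = 1/2, w01 = 0, w10 = 1/2, w11 = 1/2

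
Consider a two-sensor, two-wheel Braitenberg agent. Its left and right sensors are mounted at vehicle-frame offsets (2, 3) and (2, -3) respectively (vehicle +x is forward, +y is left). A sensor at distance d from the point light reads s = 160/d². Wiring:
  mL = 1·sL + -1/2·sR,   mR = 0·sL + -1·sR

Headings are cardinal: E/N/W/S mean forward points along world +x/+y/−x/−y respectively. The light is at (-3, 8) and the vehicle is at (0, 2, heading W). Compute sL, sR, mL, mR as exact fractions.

left sensor world pos  = (-2, -1); dL² = 82
right sensor world pos = (-2, 5); dR² = 10
sL = 160/82 = 80/41
sR = 160/10 = 16
mL = 1·sL + -1/2·sR = -248/41
mR = 0·sL + -1·sR = -16

80/41 16 -248/41 -16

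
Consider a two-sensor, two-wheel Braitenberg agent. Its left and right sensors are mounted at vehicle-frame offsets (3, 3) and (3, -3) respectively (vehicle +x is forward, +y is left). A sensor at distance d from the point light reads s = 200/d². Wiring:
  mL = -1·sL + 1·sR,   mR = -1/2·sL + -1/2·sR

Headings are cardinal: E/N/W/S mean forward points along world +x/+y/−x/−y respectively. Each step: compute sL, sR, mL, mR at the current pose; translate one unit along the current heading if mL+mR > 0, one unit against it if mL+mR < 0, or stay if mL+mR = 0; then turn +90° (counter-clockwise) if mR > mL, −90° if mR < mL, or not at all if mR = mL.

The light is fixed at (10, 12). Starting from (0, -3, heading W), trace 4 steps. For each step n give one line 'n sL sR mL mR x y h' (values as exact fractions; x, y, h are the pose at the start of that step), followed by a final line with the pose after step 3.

0 200/493 200/313 36000/154309 -80600/154309 0 -3 W
1 25/36 10/9 5/12 -65/72 1 -3 N
2 40/41 200/397 -7680/16277 -12040/16277 1 -4 E
3 20/41 20/53 -240/2173 -940/2173 0 -4 S
final 0 -3 W

n=0: pose=(0,-3,W); sL=200/493, sR=200/313; mL=36000/154309, mR=-80600/154309; mL+mR=-44600/154309 → advance -1; mR−mL=-116600/154309 → turn -1·90°
n=1: pose=(1,-3,N); sL=25/36, sR=10/9; mL=5/12, mR=-65/72; mL+mR=-35/72 → advance -1; mR−mL=-95/72 → turn -1·90°
n=2: pose=(1,-4,E); sL=40/41, sR=200/397; mL=-7680/16277, mR=-12040/16277; mL+mR=-19720/16277 → advance -1; mR−mL=-4360/16277 → turn -1·90°
n=3: pose=(0,-4,S); sL=20/41, sR=20/53; mL=-240/2173, mR=-940/2173; mL+mR=-1180/2173 → advance -1; mR−mL=-700/2173 → turn -1·90°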